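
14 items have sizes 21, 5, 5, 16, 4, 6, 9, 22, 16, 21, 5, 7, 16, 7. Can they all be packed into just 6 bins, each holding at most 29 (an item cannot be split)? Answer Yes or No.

A valid assignment using 6 bins:
  bin 1: 22 + 7 = 29
  bin 2: 21 + 7 = 28
  bin 3: 21 + 6 = 27
  bin 4: 16 + 9 + 4 = 29
  bin 5: 16 + 5 + 5 = 26
  bin 6: 16 + 5 = 21
Every load is within 29, so 6 bins suffice.

Yes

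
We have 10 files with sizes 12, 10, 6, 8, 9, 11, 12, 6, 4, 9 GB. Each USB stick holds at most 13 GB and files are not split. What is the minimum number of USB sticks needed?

8

Total = 12 + 12 + 11 + 10 + 9 + 9 + 8 + 6 + 6 + 4 = 87 GB.
Lower bound: ⌈87/13⌉ = 7 USB sticks.
A packing using 8 USB sticks:
  USB stick 1: 12 = 12
  USB stick 2: 12 = 12
  USB stick 3: 11 = 11
  USB stick 4: 10 = 10
  USB stick 5: 9 + 4 = 13
  USB stick 6: 9 = 9
  USB stick 7: 8 = 8
  USB stick 8: 6 + 6 = 12
No arrangement into 7 USB sticks stays within capacity, so 8 is optimal.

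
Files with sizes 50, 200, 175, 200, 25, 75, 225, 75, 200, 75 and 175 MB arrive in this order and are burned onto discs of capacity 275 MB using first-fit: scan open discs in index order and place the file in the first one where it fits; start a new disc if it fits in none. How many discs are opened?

  50 → disc 1 (new)  [load 50/275]
  200 → disc 1  [load 250/275]
  175 → disc 2 (new)  [load 175/275]
  200 → disc 3 (new)  [load 200/275]
  25 → disc 1  [load 275/275]
  75 → disc 2  [load 250/275]
  225 → disc 4 (new)  [load 225/275]
  75 → disc 3  [load 275/275]
  200 → disc 5 (new)  [load 200/275]
  75 → disc 5  [load 275/275]
  175 → disc 6 (new)  [load 175/275]
6 discs opened.

6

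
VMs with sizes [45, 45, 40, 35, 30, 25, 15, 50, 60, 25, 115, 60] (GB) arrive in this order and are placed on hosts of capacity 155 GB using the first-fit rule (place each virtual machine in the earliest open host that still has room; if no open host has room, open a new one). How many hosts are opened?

  45 → host 1 (new)  [load 45/155]
  45 → host 1  [load 90/155]
  40 → host 1  [load 130/155]
  35 → host 2 (new)  [load 35/155]
  30 → host 2  [load 65/155]
  25 → host 1  [load 155/155]
  15 → host 2  [load 80/155]
  50 → host 2  [load 130/155]
  60 → host 3 (new)  [load 60/155]
  25 → host 2  [load 155/155]
  115 → host 4 (new)  [load 115/155]
  60 → host 3  [load 120/155]
4 hosts opened.

4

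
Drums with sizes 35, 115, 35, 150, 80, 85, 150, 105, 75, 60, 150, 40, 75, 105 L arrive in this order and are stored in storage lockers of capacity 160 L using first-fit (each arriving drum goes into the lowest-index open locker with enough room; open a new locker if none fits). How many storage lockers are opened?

9

  35 → locker 1 (new)  [load 35/160]
  115 → locker 1  [load 150/160]
  35 → locker 2 (new)  [load 35/160]
  150 → locker 3 (new)  [load 150/160]
  80 → locker 2  [load 115/160]
  85 → locker 4 (new)  [load 85/160]
  150 → locker 5 (new)  [load 150/160]
  105 → locker 6 (new)  [load 105/160]
  75 → locker 4  [load 160/160]
  60 → locker 7 (new)  [load 60/160]
  150 → locker 8 (new)  [load 150/160]
  40 → locker 2  [load 155/160]
  75 → locker 7  [load 135/160]
  105 → locker 9 (new)  [load 105/160]
9 storage lockers opened.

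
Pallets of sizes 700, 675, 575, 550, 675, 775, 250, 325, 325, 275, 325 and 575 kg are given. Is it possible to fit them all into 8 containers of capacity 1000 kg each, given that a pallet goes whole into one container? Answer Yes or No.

Yes

A valid assignment using 7 containers:
  container 1: 775 = 775
  container 2: 700 + 275 = 975
  container 3: 675 + 325 = 1000
  container 4: 675 + 325 = 1000
  container 5: 575 + 325 = 900
  container 6: 575 + 250 = 825
  container 7: 550 = 550
That uses only 7 ≤ 8, so 8 containers are enough.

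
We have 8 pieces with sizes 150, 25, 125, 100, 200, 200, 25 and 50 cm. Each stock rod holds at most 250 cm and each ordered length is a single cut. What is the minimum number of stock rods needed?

Total = 200 + 200 + 150 + 125 + 100 + 50 + 25 + 25 = 875 cm.
Lower bound: ⌈875/250⌉ = 4 stock rods.
A packing using 4 stock rods:
  stock rod 1: 200 + 50 = 250
  stock rod 2: 200 + 25 + 25 = 250
  stock rod 3: 150 + 100 = 250
  stock rod 4: 125 = 125
This matches the lower bound, so 4 is optimal.

4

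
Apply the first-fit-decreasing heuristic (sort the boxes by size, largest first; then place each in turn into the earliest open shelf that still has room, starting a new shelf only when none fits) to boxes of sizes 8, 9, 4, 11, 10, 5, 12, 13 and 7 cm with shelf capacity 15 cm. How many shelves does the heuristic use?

6

Sorted descending: 13, 12, 11, 10, 9, 8, 7, 5, 4.
  13 → shelf 1 (new)  [load 13/15]
  12 → shelf 2 (new)  [load 12/15]
  11 → shelf 3 (new)  [load 11/15]
  10 → shelf 4 (new)  [load 10/15]
  9 → shelf 5 (new)  [load 9/15]
  8 → shelf 6 (new)  [load 8/15]
  7 → shelf 6  [load 15/15]
  5 → shelf 4  [load 15/15]
  4 → shelf 3  [load 15/15]
6 shelves opened.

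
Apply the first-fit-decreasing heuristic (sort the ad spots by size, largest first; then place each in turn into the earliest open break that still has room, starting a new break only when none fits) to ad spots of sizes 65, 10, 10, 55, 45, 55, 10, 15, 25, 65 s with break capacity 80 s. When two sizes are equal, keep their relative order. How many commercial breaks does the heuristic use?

5

Sorted descending: 65, 65, 55, 55, 45, 25, 15, 10, 10, 10.
  65 → break 1 (new)  [load 65/80]
  65 → break 2 (new)  [load 65/80]
  55 → break 3 (new)  [load 55/80]
  55 → break 4 (new)  [load 55/80]
  45 → break 5 (new)  [load 45/80]
  25 → break 3  [load 80/80]
  15 → break 1  [load 80/80]
  10 → break 2  [load 75/80]
  10 → break 4  [load 65/80]
  10 → break 4  [load 75/80]
5 commercial breaks opened.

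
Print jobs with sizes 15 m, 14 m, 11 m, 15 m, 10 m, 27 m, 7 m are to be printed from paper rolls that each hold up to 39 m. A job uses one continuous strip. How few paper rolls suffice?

Total = 27 + 15 + 15 + 14 + 11 + 10 + 7 = 99 m.
Lower bound: ⌈99/39⌉ = 3 paper rolls.
A packing using 3 paper rolls:
  roll 1: 27 + 11 = 38
  roll 2: 15 + 15 + 7 = 37
  roll 3: 14 + 10 = 24
This matches the lower bound, so 3 is optimal.

3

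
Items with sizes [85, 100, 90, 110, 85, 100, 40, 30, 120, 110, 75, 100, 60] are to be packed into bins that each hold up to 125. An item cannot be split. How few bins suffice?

Total = 120 + 110 + 110 + 100 + 100 + 100 + 90 + 85 + 85 + 75 + 60 + 40 + 30 = 1105.
Lower bound: ⌈1105/125⌉ = 9 bins.
Also, 10 items each exceed 125/2, and no two of those can share a bin, so at least 10 bins are needed.
A packing using 11 bins:
  bin 1: 120 = 120
  bin 2: 110 = 110
  bin 3: 110 = 110
  bin 4: 100 = 100
  bin 5: 100 = 100
  bin 6: 100 = 100
  bin 7: 90 + 30 = 120
  bin 8: 85 + 40 = 125
  bin 9: 85 = 85
  bin 10: 75 = 75
  bin 11: 60 = 60
No arrangement into 10 bins stays within capacity, so 11 is optimal.

11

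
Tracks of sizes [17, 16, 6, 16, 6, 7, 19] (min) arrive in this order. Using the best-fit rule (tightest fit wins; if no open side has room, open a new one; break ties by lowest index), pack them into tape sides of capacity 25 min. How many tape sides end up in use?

4

  17 → side 1 (new)  [load 17/25]
  16 → side 2 (new)  [load 16/25]
  6 → side 1  [load 23/25]
  16 → side 3 (new)  [load 16/25]
  6 → side 2  [load 22/25]
  7 → side 3  [load 23/25]
  19 → side 4 (new)  [load 19/25]
4 tape sides opened.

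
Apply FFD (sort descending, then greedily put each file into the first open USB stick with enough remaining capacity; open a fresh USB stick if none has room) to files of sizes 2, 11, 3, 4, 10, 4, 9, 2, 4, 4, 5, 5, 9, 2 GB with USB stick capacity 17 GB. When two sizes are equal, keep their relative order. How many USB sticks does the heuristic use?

5

Sorted descending: 11, 10, 9, 9, 5, 5, 4, 4, 4, 4, 3, 2, 2, 2.
  11 → USB stick 1 (new)  [load 11/17]
  10 → USB stick 2 (new)  [load 10/17]
  9 → USB stick 3 (new)  [load 9/17]
  9 → USB stick 4 (new)  [load 9/17]
  5 → USB stick 1  [load 16/17]
  5 → USB stick 2  [load 15/17]
  4 → USB stick 3  [load 13/17]
  4 → USB stick 3  [load 17/17]
  4 → USB stick 4  [load 13/17]
  4 → USB stick 4  [load 17/17]
  3 → USB stick 5 (new)  [load 3/17]
  2 → USB stick 2  [load 17/17]
  2 → USB stick 5  [load 5/17]
  2 → USB stick 5  [load 7/17]
5 USB sticks opened.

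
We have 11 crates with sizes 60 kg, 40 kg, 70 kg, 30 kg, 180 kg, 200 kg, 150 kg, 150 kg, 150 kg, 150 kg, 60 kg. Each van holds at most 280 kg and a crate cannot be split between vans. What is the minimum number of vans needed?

6

Total = 200 + 180 + 150 + 150 + 150 + 150 + 70 + 60 + 60 + 40 + 30 = 1240 kg.
Lower bound: ⌈1240/280⌉ = 5 vans.
Also, 6 crates each exceed 140 kg, and no two of those can share a van, so at least 6 vans are needed.
A packing using 6 vans:
  van 1: 200 + 70 = 270
  van 2: 180 + 60 + 40 = 280
  van 3: 150 + 60 + 30 = 240
  van 4: 150 = 150
  van 5: 150 = 150
  van 6: 150 = 150
This matches the lower bound, so 6 is optimal.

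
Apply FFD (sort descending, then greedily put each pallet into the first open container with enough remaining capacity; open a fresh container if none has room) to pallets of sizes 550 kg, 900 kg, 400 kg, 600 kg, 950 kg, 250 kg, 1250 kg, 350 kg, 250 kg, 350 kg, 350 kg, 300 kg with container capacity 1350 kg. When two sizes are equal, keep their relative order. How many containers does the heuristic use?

6

Sorted descending: 1250, 950, 900, 600, 550, 400, 350, 350, 350, 300, 250, 250.
  1250 → container 1 (new)  [load 1250/1350]
  950 → container 2 (new)  [load 950/1350]
  900 → container 3 (new)  [load 900/1350]
  600 → container 4 (new)  [load 600/1350]
  550 → container 4  [load 1150/1350]
  400 → container 2  [load 1350/1350]
  350 → container 3  [load 1250/1350]
  350 → container 5 (new)  [load 350/1350]
  350 → container 5  [load 700/1350]
  300 → container 5  [load 1000/1350]
  250 → container 5  [load 1250/1350]
  250 → container 6 (new)  [load 250/1350]
6 containers opened.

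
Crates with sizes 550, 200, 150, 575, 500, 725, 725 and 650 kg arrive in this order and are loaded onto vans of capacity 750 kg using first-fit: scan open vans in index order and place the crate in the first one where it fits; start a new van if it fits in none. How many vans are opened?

  550 → van 1 (new)  [load 550/750]
  200 → van 1  [load 750/750]
  150 → van 2 (new)  [load 150/750]
  575 → van 2  [load 725/750]
  500 → van 3 (new)  [load 500/750]
  725 → van 4 (new)  [load 725/750]
  725 → van 5 (new)  [load 725/750]
  650 → van 6 (new)  [load 650/750]
6 vans opened.

6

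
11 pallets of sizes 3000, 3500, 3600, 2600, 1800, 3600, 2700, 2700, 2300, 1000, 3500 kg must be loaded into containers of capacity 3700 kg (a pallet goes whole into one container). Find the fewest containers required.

Total = 3600 + 3600 + 3500 + 3500 + 3000 + 2700 + 2700 + 2600 + 2300 + 1800 + 1000 = 30300 kg.
Lower bound: ⌈30300/3700⌉ = 9 containers.
A packing using 10 containers:
  container 1: 3600 = 3600
  container 2: 3600 = 3600
  container 3: 3500 = 3500
  container 4: 3500 = 3500
  container 5: 3000 = 3000
  container 6: 2700 + 1000 = 3700
  container 7: 2700 = 2700
  container 8: 2600 = 2600
  container 9: 2300 = 2300
  container 10: 1800 = 1800
No arrangement into 9 containers stays within capacity, so 10 is optimal.

10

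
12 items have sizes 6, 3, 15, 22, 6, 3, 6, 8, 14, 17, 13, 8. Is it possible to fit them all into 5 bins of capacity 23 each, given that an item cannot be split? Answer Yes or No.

No

Total = 121; ⌈121/23⌉ = 6.
At least 6 bins are required, but only 5 are allowed.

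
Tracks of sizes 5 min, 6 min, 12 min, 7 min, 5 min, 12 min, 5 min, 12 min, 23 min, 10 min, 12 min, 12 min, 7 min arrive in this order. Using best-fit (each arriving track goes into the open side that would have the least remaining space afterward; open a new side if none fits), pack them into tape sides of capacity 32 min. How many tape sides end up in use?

5

  5 → side 1 (new)  [load 5/32]
  6 → side 1  [load 11/32]
  12 → side 1  [load 23/32]
  7 → side 1  [load 30/32]
  5 → side 2 (new)  [load 5/32]
  12 → side 2  [load 17/32]
  5 → side 2  [load 22/32]
  12 → side 3 (new)  [load 12/32]
  23 → side 4 (new)  [load 23/32]
  10 → side 2  [load 32/32]
  12 → side 3  [load 24/32]
  12 → side 5 (new)  [load 12/32]
  7 → side 3  [load 31/32]
5 tape sides opened.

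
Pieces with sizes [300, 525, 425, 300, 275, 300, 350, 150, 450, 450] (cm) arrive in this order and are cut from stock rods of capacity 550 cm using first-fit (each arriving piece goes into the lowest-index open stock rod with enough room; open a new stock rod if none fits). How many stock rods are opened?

9

  300 → stock rod 1 (new)  [load 300/550]
  525 → stock rod 2 (new)  [load 525/550]
  425 → stock rod 3 (new)  [load 425/550]
  300 → stock rod 4 (new)  [load 300/550]
  275 → stock rod 5 (new)  [load 275/550]
  300 → stock rod 6 (new)  [load 300/550]
  350 → stock rod 7 (new)  [load 350/550]
  150 → stock rod 1  [load 450/550]
  450 → stock rod 8 (new)  [load 450/550]
  450 → stock rod 9 (new)  [load 450/550]
9 stock rods opened.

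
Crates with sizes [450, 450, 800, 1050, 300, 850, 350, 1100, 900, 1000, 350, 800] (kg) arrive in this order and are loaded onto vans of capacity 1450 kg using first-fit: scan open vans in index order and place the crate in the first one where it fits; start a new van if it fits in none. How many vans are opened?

  450 → van 1 (new)  [load 450/1450]
  450 → van 1  [load 900/1450]
  800 → van 2 (new)  [load 800/1450]
  1050 → van 3 (new)  [load 1050/1450]
  300 → van 1  [load 1200/1450]
  850 → van 4 (new)  [load 850/1450]
  350 → van 2  [load 1150/1450]
  1100 → van 5 (new)  [load 1100/1450]
  900 → van 6 (new)  [load 900/1450]
  1000 → van 7 (new)  [load 1000/1450]
  350 → van 3  [load 1400/1450]
  800 → van 8 (new)  [load 800/1450]
8 vans opened.

8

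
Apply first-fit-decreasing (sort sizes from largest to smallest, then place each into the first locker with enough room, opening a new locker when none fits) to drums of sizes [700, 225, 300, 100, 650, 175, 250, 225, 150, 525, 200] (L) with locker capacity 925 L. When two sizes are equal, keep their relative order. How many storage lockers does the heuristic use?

Sorted descending: 700, 650, 525, 300, 250, 225, 225, 200, 175, 150, 100.
  700 → locker 1 (new)  [load 700/925]
  650 → locker 2 (new)  [load 650/925]
  525 → locker 3 (new)  [load 525/925]
  300 → locker 3  [load 825/925]
  250 → locker 2  [load 900/925]
  225 → locker 1  [load 925/925]
  225 → locker 4 (new)  [load 225/925]
  200 → locker 4  [load 425/925]
  175 → locker 4  [load 600/925]
  150 → locker 4  [load 750/925]
  100 → locker 3  [load 925/925]
4 storage lockers opened.

4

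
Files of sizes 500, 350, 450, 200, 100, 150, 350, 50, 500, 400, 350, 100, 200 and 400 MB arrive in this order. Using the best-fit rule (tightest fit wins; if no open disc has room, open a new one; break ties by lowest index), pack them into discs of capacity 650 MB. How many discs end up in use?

8

  500 → disc 1 (new)  [load 500/650]
  350 → disc 2 (new)  [load 350/650]
  450 → disc 3 (new)  [load 450/650]
  200 → disc 3  [load 650/650]
  100 → disc 1  [load 600/650]
  150 → disc 2  [load 500/650]
  350 → disc 4 (new)  [load 350/650]
  50 → disc 1  [load 650/650]
  500 → disc 5 (new)  [load 500/650]
  400 → disc 6 (new)  [load 400/650]
  350 → disc 7 (new)  [load 350/650]
  100 → disc 2  [load 600/650]
  200 → disc 6  [load 600/650]
  400 → disc 8 (new)  [load 400/650]
8 discs opened.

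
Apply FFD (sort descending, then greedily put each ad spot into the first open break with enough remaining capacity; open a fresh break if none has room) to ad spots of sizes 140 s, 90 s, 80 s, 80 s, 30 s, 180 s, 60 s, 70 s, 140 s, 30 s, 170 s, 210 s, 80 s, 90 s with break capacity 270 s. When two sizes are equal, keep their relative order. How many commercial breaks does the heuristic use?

6

Sorted descending: 210, 180, 170, 140, 140, 90, 90, 80, 80, 80, 70, 60, 30, 30.
  210 → break 1 (new)  [load 210/270]
  180 → break 2 (new)  [load 180/270]
  170 → break 3 (new)  [load 170/270]
  140 → break 4 (new)  [load 140/270]
  140 → break 5 (new)  [load 140/270]
  90 → break 2  [load 270/270]
  90 → break 3  [load 260/270]
  80 → break 4  [load 220/270]
  80 → break 5  [load 220/270]
  80 → break 6 (new)  [load 80/270]
  70 → break 6  [load 150/270]
  60 → break 1  [load 270/270]
  30 → break 4  [load 250/270]
  30 → break 5  [load 250/270]
6 commercial breaks opened.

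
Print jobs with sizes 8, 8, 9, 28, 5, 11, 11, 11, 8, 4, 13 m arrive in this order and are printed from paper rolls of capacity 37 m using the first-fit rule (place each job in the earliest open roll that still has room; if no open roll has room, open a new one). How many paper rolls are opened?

4

  8 → roll 1 (new)  [load 8/37]
  8 → roll 1  [load 16/37]
  9 → roll 1  [load 25/37]
  28 → roll 2 (new)  [load 28/37]
  5 → roll 1  [load 30/37]
  11 → roll 3 (new)  [load 11/37]
  11 → roll 3  [load 22/37]
  11 → roll 3  [load 33/37]
  8 → roll 2  [load 36/37]
  4 → roll 1  [load 34/37]
  13 → roll 4 (new)  [load 13/37]
4 paper rolls opened.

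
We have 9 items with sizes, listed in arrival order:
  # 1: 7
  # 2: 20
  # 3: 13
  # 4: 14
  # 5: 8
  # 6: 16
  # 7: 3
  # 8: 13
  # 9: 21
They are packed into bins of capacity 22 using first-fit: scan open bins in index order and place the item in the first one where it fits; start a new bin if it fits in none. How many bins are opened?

6

  7 → bin 1 (new)  [load 7/22]
  20 → bin 2 (new)  [load 20/22]
  13 → bin 1  [load 20/22]
  14 → bin 3 (new)  [load 14/22]
  8 → bin 3  [load 22/22]
  16 → bin 4 (new)  [load 16/22]
  3 → bin 4  [load 19/22]
  13 → bin 5 (new)  [load 13/22]
  21 → bin 6 (new)  [load 21/22]
6 bins opened.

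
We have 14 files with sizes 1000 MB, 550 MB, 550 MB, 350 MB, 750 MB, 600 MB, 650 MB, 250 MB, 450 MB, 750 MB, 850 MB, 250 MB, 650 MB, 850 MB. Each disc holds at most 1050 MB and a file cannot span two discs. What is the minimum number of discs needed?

10

Total = 1000 + 850 + 850 + 750 + 750 + 650 + 650 + 600 + 550 + 550 + 450 + 350 + 250 + 250 = 8500 MB.
Lower bound: ⌈8500/1050⌉ = 9 discs.
Also, 10 files each exceed 525 MB, and no two of those can share a disc, so at least 10 discs are needed.
A packing using 10 discs:
  disc 1: 1000 = 1000
  disc 2: 850 = 850
  disc 3: 850 = 850
  disc 4: 750 + 250 = 1000
  disc 5: 750 + 250 = 1000
  disc 6: 650 + 350 = 1000
  disc 7: 650 = 650
  disc 8: 600 + 450 = 1050
  disc 9: 550 = 550
  disc 10: 550 = 550
This matches the lower bound, so 10 is optimal.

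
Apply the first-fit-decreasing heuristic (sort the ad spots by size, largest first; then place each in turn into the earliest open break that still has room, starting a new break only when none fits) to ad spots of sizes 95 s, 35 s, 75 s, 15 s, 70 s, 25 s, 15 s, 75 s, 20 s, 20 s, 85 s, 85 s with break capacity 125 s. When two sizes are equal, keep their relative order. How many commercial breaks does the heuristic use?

Sorted descending: 95, 85, 85, 75, 75, 70, 35, 25, 20, 20, 15, 15.
  95 → break 1 (new)  [load 95/125]
  85 → break 2 (new)  [load 85/125]
  85 → break 3 (new)  [load 85/125]
  75 → break 4 (new)  [load 75/125]
  75 → break 5 (new)  [load 75/125]
  70 → break 6 (new)  [load 70/125]
  35 → break 2  [load 120/125]
  25 → break 1  [load 120/125]
  20 → break 3  [load 105/125]
  20 → break 3  [load 125/125]
  15 → break 4  [load 90/125]
  15 → break 4  [load 105/125]
6 commercial breaks opened.

6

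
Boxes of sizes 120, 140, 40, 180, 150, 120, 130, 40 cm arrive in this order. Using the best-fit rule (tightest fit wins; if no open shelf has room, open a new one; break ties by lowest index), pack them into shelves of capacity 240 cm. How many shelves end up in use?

  120 → shelf 1 (new)  [load 120/240]
  140 → shelf 2 (new)  [load 140/240]
  40 → shelf 2  [load 180/240]
  180 → shelf 3 (new)  [load 180/240]
  150 → shelf 4 (new)  [load 150/240]
  120 → shelf 1  [load 240/240]
  130 → shelf 5 (new)  [load 130/240]
  40 → shelf 2  [load 220/240]
5 shelves opened.

5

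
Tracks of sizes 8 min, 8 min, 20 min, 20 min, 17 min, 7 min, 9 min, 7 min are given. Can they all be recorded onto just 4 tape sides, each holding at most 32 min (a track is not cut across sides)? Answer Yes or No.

A valid assignment using 4 tape sides:
  side 1: 20 + 9 = 29
  side 2: 20 + 8 = 28
  side 3: 17 + 8 + 7 = 32
  side 4: 7 = 7
Every load is within 32 min, so 4 tape sides suffice.

Yes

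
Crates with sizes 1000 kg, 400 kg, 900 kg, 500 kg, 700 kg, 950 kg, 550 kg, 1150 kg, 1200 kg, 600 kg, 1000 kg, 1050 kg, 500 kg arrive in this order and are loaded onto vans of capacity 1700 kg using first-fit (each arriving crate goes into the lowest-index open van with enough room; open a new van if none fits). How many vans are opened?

  1000 → van 1 (new)  [load 1000/1700]
  400 → van 1  [load 1400/1700]
  900 → van 2 (new)  [load 900/1700]
  500 → van 2  [load 1400/1700]
  700 → van 3 (new)  [load 700/1700]
  950 → van 3  [load 1650/1700]
  550 → van 4 (new)  [load 550/1700]
  1150 → van 4  [load 1700/1700]
  1200 → van 5 (new)  [load 1200/1700]
  600 → van 6 (new)  [load 600/1700]
  1000 → van 6  [load 1600/1700]
  1050 → van 7 (new)  [load 1050/1700]
  500 → van 5  [load 1700/1700]
7 vans opened.

7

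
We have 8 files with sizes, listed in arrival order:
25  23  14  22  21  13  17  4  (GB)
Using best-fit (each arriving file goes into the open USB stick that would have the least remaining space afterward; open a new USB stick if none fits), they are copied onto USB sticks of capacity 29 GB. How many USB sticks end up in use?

6

  25 → USB stick 1 (new)  [load 25/29]
  23 → USB stick 2 (new)  [load 23/29]
  14 → USB stick 3 (new)  [load 14/29]
  22 → USB stick 4 (new)  [load 22/29]
  21 → USB stick 5 (new)  [load 21/29]
  13 → USB stick 3  [load 27/29]
  17 → USB stick 6 (new)  [load 17/29]
  4 → USB stick 1  [load 29/29]
6 USB sticks opened.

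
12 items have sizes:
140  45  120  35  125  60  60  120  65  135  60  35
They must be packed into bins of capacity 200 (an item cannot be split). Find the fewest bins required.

Total = 140 + 135 + 125 + 120 + 120 + 65 + 60 + 60 + 60 + 45 + 35 + 35 = 1000.
Lower bound: ⌈1000/200⌉ = 5 bins.
A packing using 6 bins:
  bin 1: 140 + 60 = 200
  bin 2: 135 + 65 = 200
  bin 3: 125 + 60 = 185
  bin 4: 120 + 60 = 180
  bin 5: 120 + 45 + 35 = 200
  bin 6: 35 = 35
No arrangement into 5 bins stays within capacity, so 6 is optimal.

6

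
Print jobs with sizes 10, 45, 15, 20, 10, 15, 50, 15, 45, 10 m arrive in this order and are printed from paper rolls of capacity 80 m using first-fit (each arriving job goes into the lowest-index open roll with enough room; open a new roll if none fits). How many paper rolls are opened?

  10 → roll 1 (new)  [load 10/80]
  45 → roll 1  [load 55/80]
  15 → roll 1  [load 70/80]
  20 → roll 2 (new)  [load 20/80]
  10 → roll 1  [load 80/80]
  15 → roll 2  [load 35/80]
  50 → roll 3 (new)  [load 50/80]
  15 → roll 2  [load 50/80]
  45 → roll 4 (new)  [load 45/80]
  10 → roll 2  [load 60/80]
4 paper rolls opened.

4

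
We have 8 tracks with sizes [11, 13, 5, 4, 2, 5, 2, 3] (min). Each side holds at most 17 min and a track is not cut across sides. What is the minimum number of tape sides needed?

3

Total = 13 + 11 + 5 + 5 + 4 + 3 + 2 + 2 = 45 min.
Lower bound: ⌈45/17⌉ = 3 tape sides.
A packing using 3 tape sides:
  side 1: 13 + 4 = 17
  side 2: 11 + 5 = 16
  side 3: 5 + 3 + 2 + 2 = 12
This matches the lower bound, so 3 is optimal.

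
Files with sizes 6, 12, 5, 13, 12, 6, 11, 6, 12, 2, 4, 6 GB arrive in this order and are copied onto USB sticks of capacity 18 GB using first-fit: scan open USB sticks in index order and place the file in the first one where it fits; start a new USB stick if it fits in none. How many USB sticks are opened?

  6 → USB stick 1 (new)  [load 6/18]
  12 → USB stick 1  [load 18/18]
  5 → USB stick 2 (new)  [load 5/18]
  13 → USB stick 2  [load 18/18]
  12 → USB stick 3 (new)  [load 12/18]
  6 → USB stick 3  [load 18/18]
  11 → USB stick 4 (new)  [load 11/18]
  6 → USB stick 4  [load 17/18]
  12 → USB stick 5 (new)  [load 12/18]
  2 → USB stick 5  [load 14/18]
  4 → USB stick 5  [load 18/18]
  6 → USB stick 6 (new)  [load 6/18]
6 USB sticks opened.

6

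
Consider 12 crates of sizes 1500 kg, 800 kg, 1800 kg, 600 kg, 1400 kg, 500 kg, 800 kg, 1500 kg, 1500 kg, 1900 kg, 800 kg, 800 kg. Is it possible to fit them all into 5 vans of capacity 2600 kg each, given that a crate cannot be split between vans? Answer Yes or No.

Total = 13900 kg; ⌈13900/2600⌉ = 6.
At least 6 vans are required, but only 5 are allowed.

No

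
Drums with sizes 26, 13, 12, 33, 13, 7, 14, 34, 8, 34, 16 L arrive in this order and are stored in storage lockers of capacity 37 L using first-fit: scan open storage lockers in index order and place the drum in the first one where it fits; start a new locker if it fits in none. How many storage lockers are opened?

7

  26 → locker 1 (new)  [load 26/37]
  13 → locker 2 (new)  [load 13/37]
  12 → locker 2  [load 25/37]
  33 → locker 3 (new)  [load 33/37]
  13 → locker 4 (new)  [load 13/37]
  7 → locker 1  [load 33/37]
  14 → locker 4  [load 27/37]
  34 → locker 5 (new)  [load 34/37]
  8 → locker 2  [load 33/37]
  34 → locker 6 (new)  [load 34/37]
  16 → locker 7 (new)  [load 16/37]
7 storage lockers opened.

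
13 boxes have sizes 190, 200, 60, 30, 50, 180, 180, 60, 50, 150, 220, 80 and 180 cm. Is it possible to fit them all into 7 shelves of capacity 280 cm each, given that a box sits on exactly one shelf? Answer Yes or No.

A valid assignment using 7 shelves:
  shelf 1: 220 + 60 = 280
  shelf 2: 200 + 80 = 280
  shelf 3: 190 + 60 + 30 = 280
  shelf 4: 180 + 50 + 50 = 280
  shelf 5: 180 = 180
  shelf 6: 180 = 180
  shelf 7: 150 = 150
Every load is within 280 cm, so 7 shelves suffice.

Yes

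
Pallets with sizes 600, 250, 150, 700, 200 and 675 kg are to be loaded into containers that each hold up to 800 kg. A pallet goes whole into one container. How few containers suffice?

Total = 700 + 675 + 600 + 250 + 200 + 150 = 2575 kg.
Lower bound: ⌈2575/800⌉ = 4 containers.
A packing using 4 containers:
  container 1: 700 = 700
  container 2: 675 = 675
  container 3: 600 + 200 = 800
  container 4: 250 + 150 = 400
This matches the lower bound, so 4 is optimal.

4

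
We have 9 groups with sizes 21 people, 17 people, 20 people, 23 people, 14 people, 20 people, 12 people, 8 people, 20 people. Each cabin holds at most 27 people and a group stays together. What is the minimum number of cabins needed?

Total = 23 + 21 + 20 + 20 + 20 + 17 + 14 + 12 + 8 = 155 people.
Lower bound: ⌈155/27⌉ = 6 cabins.
Also, 7 groups each exceed 27/2 people, and no two of those can share a cabin, so at least 7 cabins are needed.
A packing using 7 cabins:
  cabin 1: 23 = 23
  cabin 2: 21 = 21
  cabin 3: 20 = 20
  cabin 4: 20 = 20
  cabin 5: 20 = 20
  cabin 6: 17 + 8 = 25
  cabin 7: 14 + 12 = 26
This matches the lower bound, so 7 is optimal.

7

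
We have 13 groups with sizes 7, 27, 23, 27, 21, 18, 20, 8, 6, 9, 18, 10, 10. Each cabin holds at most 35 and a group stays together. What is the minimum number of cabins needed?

Total = 27 + 27 + 23 + 21 + 20 + 18 + 18 + 10 + 10 + 9 + 8 + 7 + 6 = 204.
Lower bound: ⌈204/35⌉ = 6 cabins.
Also, 7 groups each exceed 35/2, and no two of those can share a cabin, so at least 7 cabins are needed.
A packing using 7 cabins:
  cabin 1: 27 + 8 = 35
  cabin 2: 27 + 7 = 34
  cabin 3: 23 + 10 = 33
  cabin 4: 21 + 10 = 31
  cabin 5: 20 + 9 + 6 = 35
  cabin 6: 18 = 18
  cabin 7: 18 = 18
This matches the lower bound, so 7 is optimal.

7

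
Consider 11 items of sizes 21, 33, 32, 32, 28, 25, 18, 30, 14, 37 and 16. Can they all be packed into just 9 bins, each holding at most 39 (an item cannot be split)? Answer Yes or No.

Yes

A valid assignment using 9 bins:
  bin 1: 37 = 37
  bin 2: 33 = 33
  bin 3: 32 = 32
  bin 4: 32 = 32
  bin 5: 30 = 30
  bin 6: 28 = 28
  bin 7: 25 + 14 = 39
  bin 8: 21 + 18 = 39
  bin 9: 16 = 16
Every load is within 39, so 9 bins suffice.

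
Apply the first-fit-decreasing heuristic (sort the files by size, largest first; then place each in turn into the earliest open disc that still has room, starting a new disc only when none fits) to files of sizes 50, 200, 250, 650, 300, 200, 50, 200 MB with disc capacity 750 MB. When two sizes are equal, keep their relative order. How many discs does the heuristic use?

3

Sorted descending: 650, 300, 250, 200, 200, 200, 50, 50.
  650 → disc 1 (new)  [load 650/750]
  300 → disc 2 (new)  [load 300/750]
  250 → disc 2  [load 550/750]
  200 → disc 2  [load 750/750]
  200 → disc 3 (new)  [load 200/750]
  200 → disc 3  [load 400/750]
  50 → disc 1  [load 700/750]
  50 → disc 1  [load 750/750]
3 discs opened.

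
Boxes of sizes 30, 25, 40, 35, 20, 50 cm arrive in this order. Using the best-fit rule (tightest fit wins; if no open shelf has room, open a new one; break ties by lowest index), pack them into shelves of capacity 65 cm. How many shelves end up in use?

  30 → shelf 1 (new)  [load 30/65]
  25 → shelf 1  [load 55/65]
  40 → shelf 2 (new)  [load 40/65]
  35 → shelf 3 (new)  [load 35/65]
  20 → shelf 2  [load 60/65]
  50 → shelf 4 (new)  [load 50/65]
4 shelves opened.

4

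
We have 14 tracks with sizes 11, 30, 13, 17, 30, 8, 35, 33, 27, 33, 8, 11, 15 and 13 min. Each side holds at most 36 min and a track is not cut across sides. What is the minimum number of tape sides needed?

Total = 35 + 33 + 33 + 30 + 30 + 27 + 17 + 15 + 13 + 13 + 11 + 11 + 8 + 8 = 284 min.
Lower bound: ⌈284/36⌉ = 8 tape sides.
A packing using 9 tape sides:
  side 1: 35 = 35
  side 2: 33 = 33
  side 3: 33 = 33
  side 4: 30 = 30
  side 5: 30 = 30
  side 6: 27 + 8 = 35
  side 7: 17 + 15 = 32
  side 8: 13 + 13 + 8 = 34
  side 9: 11 + 11 = 22
No arrangement into 8 tape sides stays within capacity, so 9 is optimal.

9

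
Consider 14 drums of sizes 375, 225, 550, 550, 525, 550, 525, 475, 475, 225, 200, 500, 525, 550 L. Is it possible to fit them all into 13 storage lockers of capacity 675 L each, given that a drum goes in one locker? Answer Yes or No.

A valid assignment using 12 storage lockers:
  locker 1: 550 = 550
  locker 2: 550 = 550
  locker 3: 550 = 550
  locker 4: 550 = 550
  locker 5: 525 = 525
  locker 6: 525 = 525
  locker 7: 525 = 525
  locker 8: 500 = 500
  locker 9: 475 + 200 = 675
  locker 10: 475 = 475
  locker 11: 375 + 225 = 600
  locker 12: 225 = 225
That uses only 12 ≤ 13, so 13 storage lockers are enough.

Yes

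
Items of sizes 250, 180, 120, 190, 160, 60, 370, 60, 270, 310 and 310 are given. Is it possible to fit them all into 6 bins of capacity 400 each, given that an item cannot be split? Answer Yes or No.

No

Total = 2280; ⌈2280/400⌉ = 6.
The bound of 6 does not rule out 6, but exhaustive search shows no assignment into 6 bins of capacity 400 exists — the minimum is 7.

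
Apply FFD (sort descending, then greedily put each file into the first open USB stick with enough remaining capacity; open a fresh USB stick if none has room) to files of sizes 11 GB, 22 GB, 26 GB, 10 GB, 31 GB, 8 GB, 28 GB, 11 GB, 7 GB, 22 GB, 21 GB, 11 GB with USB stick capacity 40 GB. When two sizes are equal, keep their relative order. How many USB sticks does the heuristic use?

Sorted descending: 31, 28, 26, 22, 22, 21, 11, 11, 11, 10, 8, 7.
  31 → USB stick 1 (new)  [load 31/40]
  28 → USB stick 2 (new)  [load 28/40]
  26 → USB stick 3 (new)  [load 26/40]
  22 → USB stick 4 (new)  [load 22/40]
  22 → USB stick 5 (new)  [load 22/40]
  21 → USB stick 6 (new)  [load 21/40]
  11 → USB stick 2  [load 39/40]
  11 → USB stick 3  [load 37/40]
  11 → USB stick 4  [load 33/40]
  10 → USB stick 5  [load 32/40]
  8 → USB stick 1  [load 39/40]
  7 → USB stick 4  [load 40/40]
6 USB sticks opened.

6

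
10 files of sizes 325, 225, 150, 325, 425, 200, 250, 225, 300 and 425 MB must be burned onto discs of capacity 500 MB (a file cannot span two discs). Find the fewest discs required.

7

Total = 425 + 425 + 325 + 325 + 300 + 250 + 225 + 225 + 200 + 150 = 2850 MB.
Lower bound: ⌈2850/500⌉ = 6 discs.
A packing using 7 discs:
  disc 1: 425 = 425
  disc 2: 425 = 425
  disc 3: 325 + 150 = 475
  disc 4: 325 = 325
  disc 5: 300 + 200 = 500
  disc 6: 250 + 225 = 475
  disc 7: 225 = 225
No arrangement into 6 discs stays within capacity, so 7 is optimal.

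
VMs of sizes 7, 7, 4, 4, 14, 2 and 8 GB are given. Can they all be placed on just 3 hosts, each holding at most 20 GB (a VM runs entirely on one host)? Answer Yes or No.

A valid assignment using 3 hosts:
  host 1: 14 + 4 + 2 = 20
  host 2: 8 + 7 + 4 = 19
  host 3: 7 = 7
Every load is within 20 GB, so 3 hosts suffice.

Yes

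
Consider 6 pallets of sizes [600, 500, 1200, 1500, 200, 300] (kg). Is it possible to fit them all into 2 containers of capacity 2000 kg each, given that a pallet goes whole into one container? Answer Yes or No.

Total = 4300 kg; ⌈4300/2000⌉ = 3.
At least 3 containers are required, but only 2 are allowed.

No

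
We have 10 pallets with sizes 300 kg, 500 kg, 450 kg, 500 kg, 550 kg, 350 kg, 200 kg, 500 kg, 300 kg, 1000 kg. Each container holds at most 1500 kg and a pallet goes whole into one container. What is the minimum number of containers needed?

4

Total = 1000 + 550 + 500 + 500 + 500 + 450 + 350 + 300 + 300 + 200 = 4650 kg.
Lower bound: ⌈4650/1500⌉ = 4 containers.
A packing using 4 containers:
  container 1: 1000 + 500 = 1500
  container 2: 550 + 500 + 450 = 1500
  container 3: 500 + 350 + 300 + 300 = 1450
  container 4: 200 = 200
This matches the lower bound, so 4 is optimal.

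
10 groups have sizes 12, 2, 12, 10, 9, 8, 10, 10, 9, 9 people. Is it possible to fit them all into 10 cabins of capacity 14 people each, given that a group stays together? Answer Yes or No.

A valid assignment using 9 cabins:
  cabin 1: 12 + 2 = 14
  cabin 2: 12 = 12
  cabin 3: 10 = 10
  cabin 4: 10 = 10
  cabin 5: 10 = 10
  cabin 6: 9 = 9
  cabin 7: 9 = 9
  cabin 8: 9 = 9
  cabin 9: 8 = 8
That uses only 9 ≤ 10, so 10 cabins are enough.

Yes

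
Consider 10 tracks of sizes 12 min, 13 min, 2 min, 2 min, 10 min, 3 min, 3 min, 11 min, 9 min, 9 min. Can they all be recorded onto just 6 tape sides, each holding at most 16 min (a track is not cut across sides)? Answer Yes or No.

Yes

A valid assignment using 6 tape sides:
  side 1: 13 + 3 = 16
  side 2: 12 + 3 = 15
  side 3: 11 + 2 + 2 = 15
  side 4: 10 = 10
  side 5: 9 = 9
  side 6: 9 = 9
Every load is within 16 min, so 6 tape sides suffice.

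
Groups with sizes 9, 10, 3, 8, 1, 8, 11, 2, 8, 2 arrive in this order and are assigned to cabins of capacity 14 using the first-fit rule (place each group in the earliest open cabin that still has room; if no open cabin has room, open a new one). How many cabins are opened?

  9 → cabin 1 (new)  [load 9/14]
  10 → cabin 2 (new)  [load 10/14]
  3 → cabin 1  [load 12/14]
  8 → cabin 3 (new)  [load 8/14]
  1 → cabin 1  [load 13/14]
  8 → cabin 4 (new)  [load 8/14]
  11 → cabin 5 (new)  [load 11/14]
  2 → cabin 2  [load 12/14]
  8 → cabin 6 (new)  [load 8/14]
  2 → cabin 2  [load 14/14]
6 cabins opened.

6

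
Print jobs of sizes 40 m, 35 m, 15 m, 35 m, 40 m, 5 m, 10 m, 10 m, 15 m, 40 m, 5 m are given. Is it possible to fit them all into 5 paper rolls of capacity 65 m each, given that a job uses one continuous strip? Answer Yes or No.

A valid assignment using 5 paper rolls:
  roll 1: 40 + 15 + 10 = 65
  roll 2: 40 + 15 + 10 = 65
  roll 3: 40 + 5 + 5 = 50
  roll 4: 35 = 35
  roll 5: 35 = 35
Every load is within 65 m, so 5 paper rolls suffice.

Yes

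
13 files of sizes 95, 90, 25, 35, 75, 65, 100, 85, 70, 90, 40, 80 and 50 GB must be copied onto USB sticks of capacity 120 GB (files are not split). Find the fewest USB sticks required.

9

Total = 100 + 95 + 90 + 90 + 85 + 80 + 75 + 70 + 65 + 50 + 40 + 35 + 25 = 900 GB.
Lower bound: ⌈900/120⌉ = 8 USB sticks.
Also, 9 files each exceed 60 GB, and no two of those can share a USB stick, so at least 9 USB sticks are needed.
A packing using 9 USB sticks:
  USB stick 1: 100 = 100
  USB stick 2: 95 + 25 = 120
  USB stick 3: 90 = 90
  USB stick 4: 90 = 90
  USB stick 5: 85 + 35 = 120
  USB stick 6: 80 + 40 = 120
  USB stick 7: 75 = 75
  USB stick 8: 70 + 50 = 120
  USB stick 9: 65 = 65
This matches the lower bound, so 9 is optimal.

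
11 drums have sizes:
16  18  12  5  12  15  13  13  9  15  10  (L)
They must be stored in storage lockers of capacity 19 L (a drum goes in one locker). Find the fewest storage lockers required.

Total = 18 + 16 + 15 + 15 + 13 + 13 + 12 + 12 + 10 + 9 + 5 = 138 L.
Lower bound: ⌈138/19⌉ = 8 storage lockers.
Also, 9 drums each exceed 19/2 L, and no two of those can share a locker, so at least 9 storage lockers are needed.
A packing using 9 storage lockers:
  locker 1: 18 = 18
  locker 2: 16 = 16
  locker 3: 15 = 15
  locker 4: 15 = 15
  locker 5: 13 + 5 = 18
  locker 6: 13 = 13
  locker 7: 12 = 12
  locker 8: 12 = 12
  locker 9: 10 + 9 = 19
This matches the lower bound, so 9 is optimal.

9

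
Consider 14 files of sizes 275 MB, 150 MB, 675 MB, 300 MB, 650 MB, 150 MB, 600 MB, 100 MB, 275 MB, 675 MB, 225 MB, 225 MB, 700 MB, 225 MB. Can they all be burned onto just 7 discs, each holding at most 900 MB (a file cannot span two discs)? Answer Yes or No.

A valid assignment using 6 discs:
  disc 1: 700 + 150 = 850
  disc 2: 675 + 225 = 900
  disc 3: 675 + 225 = 900
  disc 4: 650 + 225 = 875
  disc 5: 600 + 300 = 900
  disc 6: 275 + 275 + 150 + 100 = 800
That uses only 6 ≤ 7, so 7 discs are enough.

Yes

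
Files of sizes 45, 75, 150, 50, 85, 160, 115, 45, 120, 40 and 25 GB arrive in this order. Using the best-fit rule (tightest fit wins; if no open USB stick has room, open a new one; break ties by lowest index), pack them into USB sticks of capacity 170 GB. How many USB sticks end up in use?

6

  45 → USB stick 1 (new)  [load 45/170]
  75 → USB stick 1  [load 120/170]
  150 → USB stick 2 (new)  [load 150/170]
  50 → USB stick 1  [load 170/170]
  85 → USB stick 3 (new)  [load 85/170]
  160 → USB stick 4 (new)  [load 160/170]
  115 → USB stick 5 (new)  [load 115/170]
  45 → USB stick 5  [load 160/170]
  120 → USB stick 6 (new)  [load 120/170]
  40 → USB stick 6  [load 160/170]
  25 → USB stick 3  [load 110/170]
6 USB sticks opened.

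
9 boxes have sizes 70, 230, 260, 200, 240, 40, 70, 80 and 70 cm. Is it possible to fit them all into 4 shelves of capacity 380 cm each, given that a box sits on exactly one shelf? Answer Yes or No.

Yes

A valid assignment using 4 shelves:
  shelf 1: 260 + 80 + 40 = 380
  shelf 2: 240 + 70 + 70 = 380
  shelf 3: 230 + 70 = 300
  shelf 4: 200 = 200
Every load is within 380 cm, so 4 shelves suffice.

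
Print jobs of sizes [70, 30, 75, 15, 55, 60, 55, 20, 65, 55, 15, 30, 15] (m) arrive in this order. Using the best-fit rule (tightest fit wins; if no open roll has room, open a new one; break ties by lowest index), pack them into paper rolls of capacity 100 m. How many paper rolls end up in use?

7

  70 → roll 1 (new)  [load 70/100]
  30 → roll 1  [load 100/100]
  75 → roll 2 (new)  [load 75/100]
  15 → roll 2  [load 90/100]
  55 → roll 3 (new)  [load 55/100]
  60 → roll 4 (new)  [load 60/100]
  55 → roll 5 (new)  [load 55/100]
  20 → roll 4  [load 80/100]
  65 → roll 6 (new)  [load 65/100]
  55 → roll 7 (new)  [load 55/100]
  15 → roll 4  [load 95/100]
  30 → roll 6  [load 95/100]
  15 → roll 3  [load 70/100]
7 paper rolls opened.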